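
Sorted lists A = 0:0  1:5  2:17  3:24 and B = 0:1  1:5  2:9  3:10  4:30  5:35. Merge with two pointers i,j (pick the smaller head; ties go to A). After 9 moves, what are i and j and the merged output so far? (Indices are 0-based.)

i=0 j=0: A[i]=0<=B[j]=1 take 0, i++
i=1 j=0: A[i]=5>B[j]=1 take 1, j++
i=1 j=1: A[i]=5<=B[j]=5 take 5, i++
i=2 j=1: A[i]=17>B[j]=5 take 5, j++
i=2 j=2: A[i]=17>B[j]=9 take 9, j++
i=2 j=3: A[i]=17>B[j]=10 take 10, j++
i=2 j=4: A[i]=17<=B[j]=30 take 17, i++
i=3 j=4: A[i]=24<=B[j]=30 take 24, i++
i=4 j=4: A done, take B[j]=30, j++

i=4, j=5, merged so far=[0, 1, 5, 5, 9, 10, 17, 24, 30]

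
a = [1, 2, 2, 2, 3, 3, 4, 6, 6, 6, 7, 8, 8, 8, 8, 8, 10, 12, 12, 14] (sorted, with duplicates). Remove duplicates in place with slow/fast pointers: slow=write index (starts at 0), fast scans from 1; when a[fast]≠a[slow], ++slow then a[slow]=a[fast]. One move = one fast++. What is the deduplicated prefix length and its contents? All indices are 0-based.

length 10; prefix = [1, 2, 3, 4, 6, 7, 8, 10, 12, 14]

(s=0,f=1) a[fast]=2≠a[slow]=1 write a[1]=2 → slow++,fast++
(s=1,f=2) a[fast]=2=a[slow] dup → fast++
(s=1,f=3) a[fast]=2=a[slow] dup → fast++
(s=1,f=4) a[fast]=3≠a[slow]=2 write a[2]=3 → slow++,fast++
(s=2,f=5) a[fast]=3=a[slow] dup → fast++
(s=2,f=6) a[fast]=4≠a[slow]=3 write a[3]=4 → slow++,fast++
(s=3,f=7) a[fast]=6≠a[slow]=4 write a[4]=6 → slow++,fast++
(s=4,f=8) a[fast]=6=a[slow] dup → fast++
(s=4,f=9) a[fast]=6=a[slow] dup → fast++
(s=4,f=10) a[fast]=7≠a[slow]=6 write a[5]=7 → slow++,fast++
(s=5,f=11) a[fast]=8≠a[slow]=7 write a[6]=8 → slow++,fast++
(s=6,f=12) a[fast]=8=a[slow] dup → fast++
(s=6,f=13) a[fast]=8=a[slow] dup → fast++
(s=6,f=14) a[fast]=8=a[slow] dup → fast++
(s=6,f=15) a[fast]=8=a[slow] dup → fast++
(s=6,f=16) a[fast]=10≠a[slow]=8 write a[7]=10 → slow++,fast++
(s=7,f=17) a[fast]=12≠a[slow]=10 write a[8]=12 → slow++,fast++
(s=8,f=18) a[fast]=12=a[slow] dup → fast++
(s=8,f=19) a[fast]=14≠a[slow]=12 write a[9]=14 → slow++,fast++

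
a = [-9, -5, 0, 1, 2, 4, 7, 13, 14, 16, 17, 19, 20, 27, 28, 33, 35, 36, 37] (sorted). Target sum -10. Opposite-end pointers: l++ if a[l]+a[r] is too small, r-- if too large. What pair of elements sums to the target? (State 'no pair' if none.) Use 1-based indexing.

[1,19] -9+37=28 >-10 → r--
[1,18] -9+36=27 >-10 → r--
[1,17] -9+35=26 >-10 → r--
[1,16] -9+33=24 >-10 → r--
[1,15] -9+28=19 >-10 → r--
[1,14] -9+27=18 >-10 → r--
[1,13] -9+20=11 >-10 → r--
[1,12] -9+19=10 >-10 → r--
[1,11] -9+17=8 >-10 → r--
[1,10] -9+16=7 >-10 → r--
[1,9] -9+14=5 >-10 → r--
[1,8] -9+13=4 >-10 → r--
[1,7] -9+7=-2 >-10 → r--
[1,6] -9+4=-5 >-10 → r--
[1,5] -9+2=-7 >-10 → r--
[1,4] -9+1=-8 >-10 → r--
[1,3] -9+0=-9 >-10 → r--
[1,2] -9+-5=-14 <-10 → l++

no pair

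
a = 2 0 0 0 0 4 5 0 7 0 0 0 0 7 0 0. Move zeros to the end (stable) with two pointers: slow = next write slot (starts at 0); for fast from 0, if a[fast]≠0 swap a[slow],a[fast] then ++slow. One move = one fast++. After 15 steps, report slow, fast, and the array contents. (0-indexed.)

slow=5, fast=15, a=[2, 4, 5, 7, 7, 0, 0, 0, 0, 0, 0, 0, 0, 0, 0, 0]

(s=0,f=0) a[fast]=2≠0 swap→a[0]=2 → slow++,fast++
(s=1,f=1) a[fast]=0 → fast++
(s=1,f=2) a[fast]=0 → fast++
(s=1,f=3) a[fast]=0 → fast++
(s=1,f=4) a[fast]=0 → fast++
(s=1,f=5) a[fast]=4≠0 swap→a[1]=4 → slow++,fast++
(s=2,f=6) a[fast]=5≠0 swap→a[2]=5 → slow++,fast++
(s=3,f=7) a[fast]=0 → fast++
(s=3,f=8) a[fast]=7≠0 swap→a[3]=7 → slow++,fast++
(s=4,f=9) a[fast]=0 → fast++
(s=4,f=10) a[fast]=0 → fast++
(s=4,f=11) a[fast]=0 → fast++
(s=4,f=12) a[fast]=0 → fast++
(s=4,f=13) a[fast]=7≠0 swap→a[4]=7 → slow++,fast++
(s=5,f=14) a[fast]=0 → fast++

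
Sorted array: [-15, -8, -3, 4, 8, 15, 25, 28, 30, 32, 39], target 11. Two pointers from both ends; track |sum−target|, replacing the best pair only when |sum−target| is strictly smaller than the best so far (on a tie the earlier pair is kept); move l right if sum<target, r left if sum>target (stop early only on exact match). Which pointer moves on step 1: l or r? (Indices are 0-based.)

r

[0,10] -15+39=24 d=13 * → r--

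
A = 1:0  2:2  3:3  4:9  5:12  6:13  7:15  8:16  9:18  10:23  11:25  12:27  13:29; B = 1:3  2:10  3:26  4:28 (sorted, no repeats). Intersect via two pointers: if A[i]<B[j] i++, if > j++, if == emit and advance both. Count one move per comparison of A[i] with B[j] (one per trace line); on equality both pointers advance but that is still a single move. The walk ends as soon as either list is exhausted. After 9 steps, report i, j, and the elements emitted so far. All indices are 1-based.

i=1 j=1: 0<3, i++
i=2 j=1: 2<3, i++
i=3 j=1: 3==3 emit, i++,j++
i=4 j=2: 9<10, i++
i=5 j=2: 12>10, j++
i=5 j=3: 12<26, i++
i=6 j=3: 13<26, i++
i=7 j=3: 15<26, i++
i=8 j=3: 16<26, i++

i=9, j=3, emitted=[3]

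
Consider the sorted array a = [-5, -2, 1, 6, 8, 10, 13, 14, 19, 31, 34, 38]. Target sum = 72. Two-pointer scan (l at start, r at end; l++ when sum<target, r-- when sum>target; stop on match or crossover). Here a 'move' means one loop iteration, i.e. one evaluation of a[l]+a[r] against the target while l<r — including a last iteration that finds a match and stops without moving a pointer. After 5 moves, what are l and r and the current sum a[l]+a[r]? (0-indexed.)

l=0 r=11: -5+38=33 <72, l++
l=1 r=11: -2+38=36 <72, l++
l=2 r=11: 1+38=39 <72, l++
l=3 r=11: 6+38=44 <72, l++
l=4 r=11: 8+38=46 <72, l++

l=5, r=11, sum=48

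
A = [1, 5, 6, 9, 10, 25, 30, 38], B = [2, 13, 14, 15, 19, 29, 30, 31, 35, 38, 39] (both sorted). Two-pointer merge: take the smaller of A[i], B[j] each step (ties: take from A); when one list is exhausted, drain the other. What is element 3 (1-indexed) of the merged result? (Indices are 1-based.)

[i=1,j=1] A[i]=1<=B[j]=2 take 1 → i++
[i=2,j=1] A[i]=5>B[j]=2 take 2 → j++
[i=2,j=2] A[i]=5<=B[j]=13 take 5 → i++
[i=3,j=2] A[i]=6<=B[j]=13 take 6 → i++
[i=4,j=2] A[i]=9<=B[j]=13 take 9 → i++
[i=5,j=2] A[i]=10<=B[j]=13 take 10 → i++
[i=6,j=2] A[i]=25>B[j]=13 take 13 → j++
[i=6,j=3] A[i]=25>B[j]=14 take 14 → j++
[i=6,j=4] A[i]=25>B[j]=15 take 15 → j++
[i=6,j=5] A[i]=25>B[j]=19 take 19 → j++
[i=6,j=6] A[i]=25<=B[j]=29 take 25 → i++
[i=7,j=6] A[i]=30>B[j]=29 take 29 → j++
[i=7,j=7] A[i]=30<=B[j]=30 take 30 → i++
[i=8,j=7] A[i]=38>B[j]=30 take 30 → j++
[i=8,j=8] A[i]=38>B[j]=31 take 31 → j++
[i=8,j=9] A[i]=38>B[j]=35 take 35 → j++
[i=8,j=10] A[i]=38<=B[j]=38 take 38 → i++
[i=9,j=10] A done, take B[j]=38 → j++
[i=9,j=11] A done, take B[j]=39 → j++

merged[3] = 5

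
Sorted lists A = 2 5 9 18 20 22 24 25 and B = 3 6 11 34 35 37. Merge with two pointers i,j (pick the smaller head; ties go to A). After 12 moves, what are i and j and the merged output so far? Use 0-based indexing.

i=8, j=4, merged so far=[2, 3, 5, 6, 9, 11, 18, 20, 22, 24, 25, 34]

i=0 j=0: A[i]=2<=B[j]=3 take 2, i++
i=1 j=0: A[i]=5>B[j]=3 take 3, j++
i=1 j=1: A[i]=5<=B[j]=6 take 5, i++
i=2 j=1: A[i]=9>B[j]=6 take 6, j++
i=2 j=2: A[i]=9<=B[j]=11 take 9, i++
i=3 j=2: A[i]=18>B[j]=11 take 11, j++
i=3 j=3: A[i]=18<=B[j]=34 take 18, i++
i=4 j=3: A[i]=20<=B[j]=34 take 20, i++
i=5 j=3: A[i]=22<=B[j]=34 take 22, i++
i=6 j=3: A[i]=24<=B[j]=34 take 24, i++
i=7 j=3: A[i]=25<=B[j]=34 take 25, i++
i=8 j=3: A done, take B[j]=34, j++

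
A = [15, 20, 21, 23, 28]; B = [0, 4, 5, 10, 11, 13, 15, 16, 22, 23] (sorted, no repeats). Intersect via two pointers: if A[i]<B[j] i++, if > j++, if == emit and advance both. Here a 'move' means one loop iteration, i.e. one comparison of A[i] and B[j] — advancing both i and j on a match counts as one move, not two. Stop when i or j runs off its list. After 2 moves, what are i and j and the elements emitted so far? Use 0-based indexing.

i=0, j=2, emitted=[]

i=0 j=0: 15>0, j++
i=0 j=1: 15>4, j++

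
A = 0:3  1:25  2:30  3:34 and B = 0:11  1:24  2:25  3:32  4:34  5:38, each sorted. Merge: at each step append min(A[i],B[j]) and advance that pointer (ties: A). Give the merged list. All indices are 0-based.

i=0 j=0: A[i]=3<=B[j]=11 take 3, i++
i=1 j=0: A[i]=25>B[j]=11 take 11, j++
i=1 j=1: A[i]=25>B[j]=24 take 24, j++
i=1 j=2: A[i]=25<=B[j]=25 take 25, i++
i=2 j=2: A[i]=30>B[j]=25 take 25, j++
i=2 j=3: A[i]=30<=B[j]=32 take 30, i++
i=3 j=3: A[i]=34>B[j]=32 take 32, j++
i=3 j=4: A[i]=34<=B[j]=34 take 34, i++
i=4 j=4: A done, take B[j]=34, j++
i=4 j=5: A done, take B[j]=38, j++

[3, 11, 24, 25, 25, 30, 32, 34, 34, 38]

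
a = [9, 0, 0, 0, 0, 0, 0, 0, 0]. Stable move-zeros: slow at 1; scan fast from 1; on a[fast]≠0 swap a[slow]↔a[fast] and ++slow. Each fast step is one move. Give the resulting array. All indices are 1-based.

[9, 0, 0, 0, 0, 0, 0, 0, 0]

(s=1,f=1) a[fast]=9≠0 swap→a[1]=9 → slow++,fast++
(s=2,f=2) a[fast]=0 → fast++
(s=2,f=3) a[fast]=0 → fast++
(s=2,f=4) a[fast]=0 → fast++
(s=2,f=5) a[fast]=0 → fast++
(s=2,f=6) a[fast]=0 → fast++
(s=2,f=7) a[fast]=0 → fast++
(s=2,f=8) a[fast]=0 → fast++
(s=2,f=9) a[fast]=0 → fast++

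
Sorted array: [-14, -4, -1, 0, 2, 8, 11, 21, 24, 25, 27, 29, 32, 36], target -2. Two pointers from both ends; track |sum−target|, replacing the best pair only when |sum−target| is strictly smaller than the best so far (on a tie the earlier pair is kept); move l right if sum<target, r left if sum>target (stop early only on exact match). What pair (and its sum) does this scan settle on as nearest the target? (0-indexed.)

l=0 r=13: -14+36=22 d=24 *, r--
l=0 r=12: -14+32=18 d=20 *, r--
l=0 r=11: -14+29=15 d=17 *, r--
l=0 r=10: -14+27=13 d=15 *, r--
l=0 r=9: -14+25=11 d=13 *, r--
l=0 r=8: -14+24=10 d=12 *, r--
l=0 r=7: -14+21=7 d=9 *, r--
l=0 r=6: -14+11=-3 d=1 *, l++
l=1 r=6: -4+11=7 d=9, r--
l=1 r=5: -4+8=4 d=6, r--
l=1 r=4: -4+2=-2 d=0 *, stop

pair (-4, 2) with sum -2 (|Δ|=0)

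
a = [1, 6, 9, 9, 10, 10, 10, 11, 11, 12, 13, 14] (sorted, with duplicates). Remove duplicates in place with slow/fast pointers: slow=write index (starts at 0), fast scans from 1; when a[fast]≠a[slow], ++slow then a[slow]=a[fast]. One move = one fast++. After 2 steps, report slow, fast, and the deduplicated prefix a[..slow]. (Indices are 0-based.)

slow=0 fast=1: a[fast]=6≠a[slow]=1 write a[1]=6, slow++,fast++
slow=1 fast=2: a[fast]=9≠a[slow]=6 write a[2]=9, slow++,fast++

slow=2, fast=3, prefix=[1, 6, 9]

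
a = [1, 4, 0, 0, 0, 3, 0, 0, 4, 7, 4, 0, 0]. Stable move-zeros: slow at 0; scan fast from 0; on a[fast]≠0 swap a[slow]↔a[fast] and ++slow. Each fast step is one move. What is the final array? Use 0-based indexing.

(s=0,f=0) a[fast]=1≠0 swap→a[0]=1 → slow++,fast++
(s=1,f=1) a[fast]=4≠0 swap→a[1]=4 → slow++,fast++
(s=2,f=2) a[fast]=0 → fast++
(s=2,f=3) a[fast]=0 → fast++
(s=2,f=4) a[fast]=0 → fast++
(s=2,f=5) a[fast]=3≠0 swap→a[2]=3 → slow++,fast++
(s=3,f=6) a[fast]=0 → fast++
(s=3,f=7) a[fast]=0 → fast++
(s=3,f=8) a[fast]=4≠0 swap→a[3]=4 → slow++,fast++
(s=4,f=9) a[fast]=7≠0 swap→a[4]=7 → slow++,fast++
(s=5,f=10) a[fast]=4≠0 swap→a[5]=4 → slow++,fast++
(s=6,f=11) a[fast]=0 → fast++
(s=6,f=12) a[fast]=0 → fast++

[1, 4, 3, 4, 7, 4, 0, 0, 0, 0, 0, 0, 0]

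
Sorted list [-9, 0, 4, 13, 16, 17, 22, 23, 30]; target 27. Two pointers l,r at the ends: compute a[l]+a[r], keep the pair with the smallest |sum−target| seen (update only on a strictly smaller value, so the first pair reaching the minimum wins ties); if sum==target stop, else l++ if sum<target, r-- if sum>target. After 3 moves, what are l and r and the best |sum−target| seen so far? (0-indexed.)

[0,8] -9+30=21 d=6 * → l++
[1,8] 0+30=30 d=3 * → r--
[1,7] 0+23=23 d=4 → l++

l=2, r=7, best |Δ|=3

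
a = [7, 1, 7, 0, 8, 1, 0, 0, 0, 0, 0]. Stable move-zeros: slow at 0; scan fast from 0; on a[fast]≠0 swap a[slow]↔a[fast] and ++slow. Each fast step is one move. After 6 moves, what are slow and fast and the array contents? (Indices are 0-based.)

slow=5, fast=6, a=[7, 1, 7, 8, 1, 0, 0, 0, 0, 0, 0]

(s=0,f=0) a[fast]=7≠0 swap→a[0]=7 → slow++,fast++
(s=1,f=1) a[fast]=1≠0 swap→a[1]=1 → slow++,fast++
(s=2,f=2) a[fast]=7≠0 swap→a[2]=7 → slow++,fast++
(s=3,f=3) a[fast]=0 → fast++
(s=3,f=4) a[fast]=8≠0 swap→a[3]=8 → slow++,fast++
(s=4,f=5) a[fast]=1≠0 swap→a[4]=1 → slow++,fast++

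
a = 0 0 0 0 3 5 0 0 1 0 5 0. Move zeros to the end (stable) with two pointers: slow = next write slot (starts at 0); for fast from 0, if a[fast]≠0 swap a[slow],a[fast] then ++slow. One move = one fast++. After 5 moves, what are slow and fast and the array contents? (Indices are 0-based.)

slow=1, fast=5, a=[3, 0, 0, 0, 0, 5, 0, 0, 1, 0, 5, 0]

slow=0 fast=0: a[fast]=0, fast++
slow=0 fast=1: a[fast]=0, fast++
slow=0 fast=2: a[fast]=0, fast++
slow=0 fast=3: a[fast]=0, fast++
slow=0 fast=4: a[fast]=3≠0 swap→a[0]=3, slow++,fast++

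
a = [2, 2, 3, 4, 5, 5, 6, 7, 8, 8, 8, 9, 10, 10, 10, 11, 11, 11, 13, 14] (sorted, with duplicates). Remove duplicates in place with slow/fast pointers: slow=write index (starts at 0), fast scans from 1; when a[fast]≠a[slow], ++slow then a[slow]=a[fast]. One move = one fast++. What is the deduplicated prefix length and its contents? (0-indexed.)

slow=0 fast=1: a[fast]=2=a[slow] dup, fast++
slow=0 fast=2: a[fast]=3≠a[slow]=2 write a[1]=3, slow++,fast++
slow=1 fast=3: a[fast]=4≠a[slow]=3 write a[2]=4, slow++,fast++
slow=2 fast=4: a[fast]=5≠a[slow]=4 write a[3]=5, slow++,fast++
slow=3 fast=5: a[fast]=5=a[slow] dup, fast++
slow=3 fast=6: a[fast]=6≠a[slow]=5 write a[4]=6, slow++,fast++
slow=4 fast=7: a[fast]=7≠a[slow]=6 write a[5]=7, slow++,fast++
slow=5 fast=8: a[fast]=8≠a[slow]=7 write a[6]=8, slow++,fast++
slow=6 fast=9: a[fast]=8=a[slow] dup, fast++
slow=6 fast=10: a[fast]=8=a[slow] dup, fast++
slow=6 fast=11: a[fast]=9≠a[slow]=8 write a[7]=9, slow++,fast++
slow=7 fast=12: a[fast]=10≠a[slow]=9 write a[8]=10, slow++,fast++
slow=8 fast=13: a[fast]=10=a[slow] dup, fast++
slow=8 fast=14: a[fast]=10=a[slow] dup, fast++
slow=8 fast=15: a[fast]=11≠a[slow]=10 write a[9]=11, slow++,fast++
slow=9 fast=16: a[fast]=11=a[slow] dup, fast++
slow=9 fast=17: a[fast]=11=a[slow] dup, fast++
slow=9 fast=18: a[fast]=13≠a[slow]=11 write a[10]=13, slow++,fast++
slow=10 fast=19: a[fast]=14≠a[slow]=13 write a[11]=14, slow++,fast++

length 12; prefix = [2, 3, 4, 5, 6, 7, 8, 9, 10, 11, 13, 14]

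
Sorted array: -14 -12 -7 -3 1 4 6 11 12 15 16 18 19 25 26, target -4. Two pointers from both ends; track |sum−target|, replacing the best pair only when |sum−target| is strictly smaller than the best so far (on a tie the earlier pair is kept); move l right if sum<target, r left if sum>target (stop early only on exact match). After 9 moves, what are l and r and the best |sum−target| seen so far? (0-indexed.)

l=1, r=6, best |Δ|=1

[0,14] -14+26=12 d=16 * → r--
[0,13] -14+25=11 d=15 * → r--
[0,12] -14+19=5 d=9 * → r--
[0,11] -14+18=4 d=8 * → r--
[0,10] -14+16=2 d=6 * → r--
[0,9] -14+15=1 d=5 * → r--
[0,8] -14+12=-2 d=2 * → r--
[0,7] -14+11=-3 d=1 * → r--
[0,6] -14+6=-8 d=4 → l++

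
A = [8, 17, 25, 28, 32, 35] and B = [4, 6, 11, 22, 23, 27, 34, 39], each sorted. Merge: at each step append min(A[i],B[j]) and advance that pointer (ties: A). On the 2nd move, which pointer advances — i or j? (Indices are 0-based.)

j

i=0 j=0: A[i]=8>B[j]=4 take 4, j++
i=0 j=1: A[i]=8>B[j]=6 take 6, j++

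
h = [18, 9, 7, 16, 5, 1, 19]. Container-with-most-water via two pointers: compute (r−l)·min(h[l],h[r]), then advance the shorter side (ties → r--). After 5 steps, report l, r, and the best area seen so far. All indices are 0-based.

l=5, r=6, best area=108

[0,6] min(18,19)*6=108 best=108 * → l++
[1,6] min(9,19)*5=45 best=108 → l++
[2,6] min(7,19)*4=28 best=108 → l++
[3,6] min(16,19)*3=48 best=108 → l++
[4,6] min(5,19)*2=10 best=108 → l++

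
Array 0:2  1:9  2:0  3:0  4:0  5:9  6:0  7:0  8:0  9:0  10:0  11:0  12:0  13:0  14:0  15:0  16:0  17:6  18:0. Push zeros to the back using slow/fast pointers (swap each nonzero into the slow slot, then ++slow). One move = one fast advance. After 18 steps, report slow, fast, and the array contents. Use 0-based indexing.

slow=4, fast=18, a=[2, 9, 9, 6, 0, 0, 0, 0, 0, 0, 0, 0, 0, 0, 0, 0, 0, 0, 0]

(s=0,f=0) a[fast]=2≠0 swap→a[0]=2 → slow++,fast++
(s=1,f=1) a[fast]=9≠0 swap→a[1]=9 → slow++,fast++
(s=2,f=2) a[fast]=0 → fast++
(s=2,f=3) a[fast]=0 → fast++
(s=2,f=4) a[fast]=0 → fast++
(s=2,f=5) a[fast]=9≠0 swap→a[2]=9 → slow++,fast++
(s=3,f=6) a[fast]=0 → fast++
(s=3,f=7) a[fast]=0 → fast++
(s=3,f=8) a[fast]=0 → fast++
(s=3,f=9) a[fast]=0 → fast++
(s=3,f=10) a[fast]=0 → fast++
(s=3,f=11) a[fast]=0 → fast++
(s=3,f=12) a[fast]=0 → fast++
(s=3,f=13) a[fast]=0 → fast++
(s=3,f=14) a[fast]=0 → fast++
(s=3,f=15) a[fast]=0 → fast++
(s=3,f=16) a[fast]=0 → fast++
(s=3,f=17) a[fast]=6≠0 swap→a[3]=6 → slow++,fast++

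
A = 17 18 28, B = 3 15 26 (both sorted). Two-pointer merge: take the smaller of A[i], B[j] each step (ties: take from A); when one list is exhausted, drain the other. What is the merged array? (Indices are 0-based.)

[3, 15, 17, 18, 26, 28]

i=0 j=0: A[i]=17>B[j]=3 take 3, j++
i=0 j=1: A[i]=17>B[j]=15 take 15, j++
i=0 j=2: A[i]=17<=B[j]=26 take 17, i++
i=1 j=2: A[i]=18<=B[j]=26 take 18, i++
i=2 j=2: A[i]=28>B[j]=26 take 26, j++
i=2 j=3: B done, take A[i]=28, i++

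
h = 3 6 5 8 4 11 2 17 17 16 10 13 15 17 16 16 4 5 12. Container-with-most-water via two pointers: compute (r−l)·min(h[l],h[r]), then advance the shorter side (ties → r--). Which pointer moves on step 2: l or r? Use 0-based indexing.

l=0 r=18: min(3,12)*18=54 best=54 *, l++
l=1 r=18: min(6,12)*17=102 best=102 *, l++

l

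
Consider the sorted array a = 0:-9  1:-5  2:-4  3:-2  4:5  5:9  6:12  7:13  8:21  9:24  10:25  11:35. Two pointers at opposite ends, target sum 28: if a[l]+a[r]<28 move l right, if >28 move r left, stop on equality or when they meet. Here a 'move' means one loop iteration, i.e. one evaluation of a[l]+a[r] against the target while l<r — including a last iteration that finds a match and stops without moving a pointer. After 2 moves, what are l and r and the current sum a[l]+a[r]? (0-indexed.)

[0,11] -9+35=26 <28 → l++
[1,11] -5+35=30 >28 → r--

l=1, r=10, sum=20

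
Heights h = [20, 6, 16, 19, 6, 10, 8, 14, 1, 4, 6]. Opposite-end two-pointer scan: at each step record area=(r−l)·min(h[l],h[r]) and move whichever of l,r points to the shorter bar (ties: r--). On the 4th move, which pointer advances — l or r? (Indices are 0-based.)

r

[0,10] min(20,6)*10=60 best=60 * → r--
[0,9] min(20,4)*9=36 best=60 → r--
[0,8] min(20,1)*8=8 best=60 → r--
[0,7] min(20,14)*7=98 best=98 * → r--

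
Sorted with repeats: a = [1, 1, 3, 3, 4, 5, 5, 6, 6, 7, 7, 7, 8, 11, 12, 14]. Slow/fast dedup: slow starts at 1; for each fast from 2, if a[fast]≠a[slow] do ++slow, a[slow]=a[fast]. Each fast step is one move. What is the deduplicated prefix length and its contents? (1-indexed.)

length 10; prefix = [1, 3, 4, 5, 6, 7, 8, 11, 12, 14]

slow=1 fast=2: a[fast]=1=a[slow] dup, fast++
slow=1 fast=3: a[fast]=3≠a[slow]=1 write a[2]=3, slow++,fast++
slow=2 fast=4: a[fast]=3=a[slow] dup, fast++
slow=2 fast=5: a[fast]=4≠a[slow]=3 write a[3]=4, slow++,fast++
slow=3 fast=6: a[fast]=5≠a[slow]=4 write a[4]=5, slow++,fast++
slow=4 fast=7: a[fast]=5=a[slow] dup, fast++
slow=4 fast=8: a[fast]=6≠a[slow]=5 write a[5]=6, slow++,fast++
slow=5 fast=9: a[fast]=6=a[slow] dup, fast++
slow=5 fast=10: a[fast]=7≠a[slow]=6 write a[6]=7, slow++,fast++
slow=6 fast=11: a[fast]=7=a[slow] dup, fast++
slow=6 fast=12: a[fast]=7=a[slow] dup, fast++
slow=6 fast=13: a[fast]=8≠a[slow]=7 write a[7]=8, slow++,fast++
slow=7 fast=14: a[fast]=11≠a[slow]=8 write a[8]=11, slow++,fast++
slow=8 fast=15: a[fast]=12≠a[slow]=11 write a[9]=12, slow++,fast++
slow=9 fast=16: a[fast]=14≠a[slow]=12 write a[10]=14, slow++,fast++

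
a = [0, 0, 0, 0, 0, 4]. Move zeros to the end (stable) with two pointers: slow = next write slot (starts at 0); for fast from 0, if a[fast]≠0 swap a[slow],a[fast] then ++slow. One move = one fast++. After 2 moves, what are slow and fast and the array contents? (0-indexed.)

slow=0, fast=2, a=[0, 0, 0, 0, 0, 4]

slow=0 fast=0: a[fast]=0, fast++
slow=0 fast=1: a[fast]=0, fast++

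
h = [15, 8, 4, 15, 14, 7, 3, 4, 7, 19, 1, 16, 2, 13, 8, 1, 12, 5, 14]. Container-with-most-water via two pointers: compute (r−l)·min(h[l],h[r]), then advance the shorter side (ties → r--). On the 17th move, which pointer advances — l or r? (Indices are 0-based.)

r

l=0 r=18: min(15,14)*18=252 best=252 *, r--
l=0 r=17: min(15,5)*17=85 best=252, r--
l=0 r=16: min(15,12)*16=192 best=252, r--
l=0 r=15: min(15,1)*15=15 best=252, r--
l=0 r=14: min(15,8)*14=112 best=252, r--
l=0 r=13: min(15,13)*13=169 best=252, r--
l=0 r=12: min(15,2)*12=24 best=252, r--
l=0 r=11: min(15,16)*11=165 best=252, l++
l=1 r=11: min(8,16)*10=80 best=252, l++
l=2 r=11: min(4,16)*9=36 best=252, l++
l=3 r=11: min(15,16)*8=120 best=252, l++
l=4 r=11: min(14,16)*7=98 best=252, l++
l=5 r=11: min(7,16)*6=42 best=252, l++
l=6 r=11: min(3,16)*5=15 best=252, l++
l=7 r=11: min(4,16)*4=16 best=252, l++
l=8 r=11: min(7,16)*3=21 best=252, l++
l=9 r=11: min(19,16)*2=32 best=252, r--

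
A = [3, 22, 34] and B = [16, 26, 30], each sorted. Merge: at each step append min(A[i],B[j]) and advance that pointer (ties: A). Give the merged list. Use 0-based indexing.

[3, 16, 22, 26, 30, 34]

i=0 j=0: A[i]=3<=B[j]=16 take 3, i++
i=1 j=0: A[i]=22>B[j]=16 take 16, j++
i=1 j=1: A[i]=22<=B[j]=26 take 22, i++
i=2 j=1: A[i]=34>B[j]=26 take 26, j++
i=2 j=2: A[i]=34>B[j]=30 take 30, j++
i=2 j=3: B done, take A[i]=34, i++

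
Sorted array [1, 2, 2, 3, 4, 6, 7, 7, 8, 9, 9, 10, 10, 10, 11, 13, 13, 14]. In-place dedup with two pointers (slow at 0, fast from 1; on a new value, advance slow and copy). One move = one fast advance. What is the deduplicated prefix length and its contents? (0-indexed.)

(s=0,f=1) a[fast]=2≠a[slow]=1 write a[1]=2 → slow++,fast++
(s=1,f=2) a[fast]=2=a[slow] dup → fast++
(s=1,f=3) a[fast]=3≠a[slow]=2 write a[2]=3 → slow++,fast++
(s=2,f=4) a[fast]=4≠a[slow]=3 write a[3]=4 → slow++,fast++
(s=3,f=5) a[fast]=6≠a[slow]=4 write a[4]=6 → slow++,fast++
(s=4,f=6) a[fast]=7≠a[slow]=6 write a[5]=7 → slow++,fast++
(s=5,f=7) a[fast]=7=a[slow] dup → fast++
(s=5,f=8) a[fast]=8≠a[slow]=7 write a[6]=8 → slow++,fast++
(s=6,f=9) a[fast]=9≠a[slow]=8 write a[7]=9 → slow++,fast++
(s=7,f=10) a[fast]=9=a[slow] dup → fast++
(s=7,f=11) a[fast]=10≠a[slow]=9 write a[8]=10 → slow++,fast++
(s=8,f=12) a[fast]=10=a[slow] dup → fast++
(s=8,f=13) a[fast]=10=a[slow] dup → fast++
(s=8,f=14) a[fast]=11≠a[slow]=10 write a[9]=11 → slow++,fast++
(s=9,f=15) a[fast]=13≠a[slow]=11 write a[10]=13 → slow++,fast++
(s=10,f=16) a[fast]=13=a[slow] dup → fast++
(s=10,f=17) a[fast]=14≠a[slow]=13 write a[11]=14 → slow++,fast++

length 12; prefix = [1, 2, 3, 4, 6, 7, 8, 9, 10, 11, 13, 14]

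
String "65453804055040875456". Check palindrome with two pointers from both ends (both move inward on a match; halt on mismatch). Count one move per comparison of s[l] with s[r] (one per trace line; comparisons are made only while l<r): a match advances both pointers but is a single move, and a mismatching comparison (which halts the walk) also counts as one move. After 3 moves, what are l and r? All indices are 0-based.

l=3, r=16

[0,19] '6'=='6' → l++,r--
[1,18] '5'=='5' → l++,r--
[2,17] '4'=='4' → l++,r--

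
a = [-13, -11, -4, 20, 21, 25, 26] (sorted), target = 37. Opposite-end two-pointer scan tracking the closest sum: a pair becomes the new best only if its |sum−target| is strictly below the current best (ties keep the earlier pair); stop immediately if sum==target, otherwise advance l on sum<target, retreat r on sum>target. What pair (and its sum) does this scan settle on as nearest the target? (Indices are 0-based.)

pair (20, 21) with sum 41 (|Δ|=4)

l=0 r=6: -13+26=13 d=24 *, l++
l=1 r=6: -11+26=15 d=22 *, l++
l=2 r=6: -4+26=22 d=15 *, l++
l=3 r=6: 20+26=46 d=9 *, r--
l=3 r=5: 20+25=45 d=8 *, r--
l=3 r=4: 20+21=41 d=4 *, r--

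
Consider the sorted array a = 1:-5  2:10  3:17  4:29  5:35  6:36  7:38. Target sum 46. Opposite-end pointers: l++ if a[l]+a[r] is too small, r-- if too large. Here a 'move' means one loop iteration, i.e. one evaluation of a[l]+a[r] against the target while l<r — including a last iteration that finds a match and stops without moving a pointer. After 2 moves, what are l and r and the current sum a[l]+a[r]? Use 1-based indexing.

l=2, r=6, sum=46

l=1 r=7: -5+38=33 <46, l++
l=2 r=7: 10+38=48 >46, r--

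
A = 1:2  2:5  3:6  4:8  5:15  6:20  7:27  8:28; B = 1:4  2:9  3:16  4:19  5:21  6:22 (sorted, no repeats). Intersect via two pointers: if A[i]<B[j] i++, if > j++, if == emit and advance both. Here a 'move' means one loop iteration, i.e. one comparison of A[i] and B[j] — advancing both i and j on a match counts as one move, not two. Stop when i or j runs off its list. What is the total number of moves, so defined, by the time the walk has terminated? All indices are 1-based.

12 moves

[i=1,j=1] 2<4 → i++
[i=2,j=1] 5>4 → j++
[i=2,j=2] 5<9 → i++
[i=3,j=2] 6<9 → i++
[i=4,j=2] 8<9 → i++
[i=5,j=2] 15>9 → j++
[i=5,j=3] 15<16 → i++
[i=6,j=3] 20>16 → j++
[i=6,j=4] 20>19 → j++
[i=6,j=5] 20<21 → i++
[i=7,j=5] 27>21 → j++
[i=7,j=6] 27>22 → j++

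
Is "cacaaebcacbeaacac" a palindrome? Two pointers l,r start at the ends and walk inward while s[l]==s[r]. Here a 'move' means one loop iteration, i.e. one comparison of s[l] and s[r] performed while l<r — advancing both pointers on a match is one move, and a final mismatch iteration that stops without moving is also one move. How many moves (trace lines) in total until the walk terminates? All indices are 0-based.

l=0 r=16: 'c'=='c', l++,r--
l=1 r=15: 'a'=='a', l++,r--
l=2 r=14: 'c'=='c', l++,r--
l=3 r=13: 'a'=='a', l++,r--
l=4 r=12: 'a'=='a', l++,r--
l=5 r=11: 'e'=='e', l++,r--
l=6 r=10: 'b'=='b', l++,r--
l=7 r=9: 'c'=='c', l++,r--

8 moves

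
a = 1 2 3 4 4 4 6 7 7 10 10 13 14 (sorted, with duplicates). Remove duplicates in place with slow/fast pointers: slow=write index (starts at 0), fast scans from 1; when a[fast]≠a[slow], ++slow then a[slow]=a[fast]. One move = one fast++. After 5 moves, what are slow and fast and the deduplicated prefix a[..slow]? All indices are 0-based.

(s=0,f=1) a[fast]=2≠a[slow]=1 write a[1]=2 → slow++,fast++
(s=1,f=2) a[fast]=3≠a[slow]=2 write a[2]=3 → slow++,fast++
(s=2,f=3) a[fast]=4≠a[slow]=3 write a[3]=4 → slow++,fast++
(s=3,f=4) a[fast]=4=a[slow] dup → fast++
(s=3,f=5) a[fast]=4=a[slow] dup → fast++

slow=3, fast=6, prefix=[1, 2, 3, 4]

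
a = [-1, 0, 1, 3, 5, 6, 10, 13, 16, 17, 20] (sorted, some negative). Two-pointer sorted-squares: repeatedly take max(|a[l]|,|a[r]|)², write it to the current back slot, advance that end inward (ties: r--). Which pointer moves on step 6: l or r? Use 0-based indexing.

r

[0,10] |-1|<=|20| out[10]=400 → r--
[0,9] |-1|<=|17| out[9]=289 → r--
[0,8] |-1|<=|16| out[8]=256 → r--
[0,7] |-1|<=|13| out[7]=169 → r--
[0,6] |-1|<=|10| out[6]=100 → r--
[0,5] |-1|<=|6| out[5]=36 → r--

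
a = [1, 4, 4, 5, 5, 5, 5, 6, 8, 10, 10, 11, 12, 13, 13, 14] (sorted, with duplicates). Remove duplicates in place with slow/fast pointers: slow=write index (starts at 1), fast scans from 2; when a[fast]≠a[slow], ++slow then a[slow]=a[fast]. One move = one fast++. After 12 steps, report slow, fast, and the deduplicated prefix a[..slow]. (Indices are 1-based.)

slow=1 fast=2: a[fast]=4≠a[slow]=1 write a[2]=4, slow++,fast++
slow=2 fast=3: a[fast]=4=a[slow] dup, fast++
slow=2 fast=4: a[fast]=5≠a[slow]=4 write a[3]=5, slow++,fast++
slow=3 fast=5: a[fast]=5=a[slow] dup, fast++
slow=3 fast=6: a[fast]=5=a[slow] dup, fast++
slow=3 fast=7: a[fast]=5=a[slow] dup, fast++
slow=3 fast=8: a[fast]=6≠a[slow]=5 write a[4]=6, slow++,fast++
slow=4 fast=9: a[fast]=8≠a[slow]=6 write a[5]=8, slow++,fast++
slow=5 fast=10: a[fast]=10≠a[slow]=8 write a[6]=10, slow++,fast++
slow=6 fast=11: a[fast]=10=a[slow] dup, fast++
slow=6 fast=12: a[fast]=11≠a[slow]=10 write a[7]=11, slow++,fast++
slow=7 fast=13: a[fast]=12≠a[slow]=11 write a[8]=12, slow++,fast++

slow=8, fast=14, prefix=[1, 4, 5, 6, 8, 10, 11, 12]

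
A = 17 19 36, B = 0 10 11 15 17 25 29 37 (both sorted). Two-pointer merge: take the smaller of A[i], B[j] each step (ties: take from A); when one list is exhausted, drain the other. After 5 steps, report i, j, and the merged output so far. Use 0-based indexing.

i=1, j=4, merged so far=[0, 10, 11, 15, 17]

i=0 j=0: A[i]=17>B[j]=0 take 0, j++
i=0 j=1: A[i]=17>B[j]=10 take 10, j++
i=0 j=2: A[i]=17>B[j]=11 take 11, j++
i=0 j=3: A[i]=17>B[j]=15 take 15, j++
i=0 j=4: A[i]=17<=B[j]=17 take 17, i++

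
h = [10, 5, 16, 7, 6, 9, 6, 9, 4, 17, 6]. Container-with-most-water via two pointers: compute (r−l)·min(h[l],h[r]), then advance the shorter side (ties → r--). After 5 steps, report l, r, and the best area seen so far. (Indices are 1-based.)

l=1 r=11: min(10,6)*10=60 best=60 *, r--
l=1 r=10: min(10,17)*9=90 best=90 *, l++
l=2 r=10: min(5,17)*8=40 best=90, l++
l=3 r=10: min(16,17)*7=112 best=112 *, l++
l=4 r=10: min(7,17)*6=42 best=112, l++

l=5, r=10, best area=112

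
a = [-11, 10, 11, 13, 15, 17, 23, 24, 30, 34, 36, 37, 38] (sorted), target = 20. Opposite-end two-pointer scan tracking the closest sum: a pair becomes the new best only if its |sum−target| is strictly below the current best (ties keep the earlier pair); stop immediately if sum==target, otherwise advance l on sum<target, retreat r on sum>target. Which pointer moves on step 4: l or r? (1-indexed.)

l=1 r=13: -11+38=27 d=7 *, r--
l=1 r=12: -11+37=26 d=6 *, r--
l=1 r=11: -11+36=25 d=5 *, r--
l=1 r=10: -11+34=23 d=3 *, r--

r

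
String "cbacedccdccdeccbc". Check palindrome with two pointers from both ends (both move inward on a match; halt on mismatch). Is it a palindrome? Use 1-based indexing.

not a palindrome (mismatch at 3,15)

[1,17] 'c'=='c' → l++,r--
[2,16] 'b'=='b' → l++,r--
[3,15] 'a'!='c' → stop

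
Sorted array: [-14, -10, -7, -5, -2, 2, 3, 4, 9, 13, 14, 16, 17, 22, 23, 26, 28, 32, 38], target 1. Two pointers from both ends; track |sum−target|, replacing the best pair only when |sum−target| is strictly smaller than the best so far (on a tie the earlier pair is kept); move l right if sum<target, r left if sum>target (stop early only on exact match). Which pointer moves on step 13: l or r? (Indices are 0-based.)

[0,18] -14+38=24 d=23 * → r--
[0,17] -14+32=18 d=17 * → r--
[0,16] -14+28=14 d=13 * → r--
[0,15] -14+26=12 d=11 * → r--
[0,14] -14+23=9 d=8 * → r--
[0,13] -14+22=8 d=7 * → r--
[0,12] -14+17=3 d=2 * → r--
[0,11] -14+16=2 d=1 * → r--
[0,10] -14+14=0 d=1 → l++
[1,10] -10+14=4 d=3 → r--
[1,9] -10+13=3 d=2 → r--
[1,8] -10+9=-1 d=2 → l++
[2,8] -7+9=2 d=1 → r--

r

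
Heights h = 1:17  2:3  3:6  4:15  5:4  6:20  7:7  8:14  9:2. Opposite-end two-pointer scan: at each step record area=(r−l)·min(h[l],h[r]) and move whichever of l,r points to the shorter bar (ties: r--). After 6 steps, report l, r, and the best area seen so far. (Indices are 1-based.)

l=4, r=6, best area=98

[1,9] min(17,2)*8=16 best=16 * → r--
[1,8] min(17,14)*7=98 best=98 * → r--
[1,7] min(17,7)*6=42 best=98 → r--
[1,6] min(17,20)*5=85 best=98 → l++
[2,6] min(3,20)*4=12 best=98 → l++
[3,6] min(6,20)*3=18 best=98 → l++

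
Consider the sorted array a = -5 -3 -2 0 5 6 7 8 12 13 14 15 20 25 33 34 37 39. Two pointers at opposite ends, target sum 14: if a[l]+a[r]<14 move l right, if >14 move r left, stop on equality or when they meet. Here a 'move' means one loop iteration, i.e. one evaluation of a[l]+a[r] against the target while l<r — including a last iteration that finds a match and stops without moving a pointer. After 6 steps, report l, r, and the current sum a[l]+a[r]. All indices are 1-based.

l=1, r=12, sum=10

[1,18] -5+39=34 >14 → r--
[1,17] -5+37=32 >14 → r--
[1,16] -5+34=29 >14 → r--
[1,15] -5+33=28 >14 → r--
[1,14] -5+25=20 >14 → r--
[1,13] -5+20=15 >14 → r--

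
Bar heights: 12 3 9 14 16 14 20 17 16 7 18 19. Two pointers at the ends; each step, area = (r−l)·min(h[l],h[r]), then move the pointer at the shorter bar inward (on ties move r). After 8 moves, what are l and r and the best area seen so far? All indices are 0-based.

l=0 r=11: min(12,19)*11=132 best=132 *, l++
l=1 r=11: min(3,19)*10=30 best=132, l++
l=2 r=11: min(9,19)*9=81 best=132, l++
l=3 r=11: min(14,19)*8=112 best=132, l++
l=4 r=11: min(16,19)*7=112 best=132, l++
l=5 r=11: min(14,19)*6=84 best=132, l++
l=6 r=11: min(20,19)*5=95 best=132, r--
l=6 r=10: min(20,18)*4=72 best=132, r--

l=6, r=9, best area=132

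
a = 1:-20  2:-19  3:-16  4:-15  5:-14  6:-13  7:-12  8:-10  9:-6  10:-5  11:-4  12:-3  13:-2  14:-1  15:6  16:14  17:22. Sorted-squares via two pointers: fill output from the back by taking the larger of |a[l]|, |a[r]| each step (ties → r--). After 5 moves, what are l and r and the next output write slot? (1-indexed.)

l=1 r=17: |-20|<=|22| out[17]=484, r--
l=1 r=16: |-20|>|14| out[16]=400, l++
l=2 r=16: |-19|>|14| out[15]=361, l++
l=3 r=16: |-16|>|14| out[14]=256, l++
l=4 r=16: |-15|>|14| out[13]=225, l++

l=5, r=16, next write slot=12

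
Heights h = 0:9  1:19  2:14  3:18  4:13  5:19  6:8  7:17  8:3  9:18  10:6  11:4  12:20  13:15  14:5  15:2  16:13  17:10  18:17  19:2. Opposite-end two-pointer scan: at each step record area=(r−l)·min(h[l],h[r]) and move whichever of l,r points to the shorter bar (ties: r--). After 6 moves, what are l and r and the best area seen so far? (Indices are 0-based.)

l=0 r=19: min(9,2)*19=38 best=38 *, r--
l=0 r=18: min(9,17)*18=162 best=162 *, l++
l=1 r=18: min(19,17)*17=289 best=289 *, r--
l=1 r=17: min(19,10)*16=160 best=289, r--
l=1 r=16: min(19,13)*15=195 best=289, r--
l=1 r=15: min(19,2)*14=28 best=289, r--

l=1, r=14, best area=289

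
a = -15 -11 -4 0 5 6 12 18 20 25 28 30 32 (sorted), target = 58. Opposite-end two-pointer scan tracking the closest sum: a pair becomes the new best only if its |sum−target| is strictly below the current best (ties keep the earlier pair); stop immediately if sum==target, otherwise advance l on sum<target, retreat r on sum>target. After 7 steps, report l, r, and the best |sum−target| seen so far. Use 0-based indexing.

l=7, r=12, best |Δ|=14

l=0 r=12: -15+32=17 d=41 *, l++
l=1 r=12: -11+32=21 d=37 *, l++
l=2 r=12: -4+32=28 d=30 *, l++
l=3 r=12: 0+32=32 d=26 *, l++
l=4 r=12: 5+32=37 d=21 *, l++
l=5 r=12: 6+32=38 d=20 *, l++
l=6 r=12: 12+32=44 d=14 *, l++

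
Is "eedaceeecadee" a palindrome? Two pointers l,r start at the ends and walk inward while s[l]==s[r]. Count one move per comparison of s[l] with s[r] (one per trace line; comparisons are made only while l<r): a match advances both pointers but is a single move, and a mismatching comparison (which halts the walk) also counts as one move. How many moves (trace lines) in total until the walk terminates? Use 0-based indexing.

6 moves

[0,12] 'e'=='e' → l++,r--
[1,11] 'e'=='e' → l++,r--
[2,10] 'd'=='d' → l++,r--
[3,9] 'a'=='a' → l++,r--
[4,8] 'c'=='c' → l++,r--
[5,7] 'e'=='e' → l++,r--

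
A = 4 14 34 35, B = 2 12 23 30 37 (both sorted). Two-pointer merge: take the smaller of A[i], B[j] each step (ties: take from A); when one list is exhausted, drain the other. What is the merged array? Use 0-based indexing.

[i=0,j=0] A[i]=4>B[j]=2 take 2 → j++
[i=0,j=1] A[i]=4<=B[j]=12 take 4 → i++
[i=1,j=1] A[i]=14>B[j]=12 take 12 → j++
[i=1,j=2] A[i]=14<=B[j]=23 take 14 → i++
[i=2,j=2] A[i]=34>B[j]=23 take 23 → j++
[i=2,j=3] A[i]=34>B[j]=30 take 30 → j++
[i=2,j=4] A[i]=34<=B[j]=37 take 34 → i++
[i=3,j=4] A[i]=35<=B[j]=37 take 35 → i++
[i=4,j=4] A done, take B[j]=37 → j++

[2, 4, 12, 14, 23, 30, 34, 35, 37]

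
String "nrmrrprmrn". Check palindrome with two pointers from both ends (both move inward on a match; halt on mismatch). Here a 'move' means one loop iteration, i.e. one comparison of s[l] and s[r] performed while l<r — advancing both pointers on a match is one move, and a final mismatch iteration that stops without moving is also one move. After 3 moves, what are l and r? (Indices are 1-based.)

l=4, r=7

l=1 r=10: 'n'=='n', l++,r--
l=2 r=9: 'r'=='r', l++,r--
l=3 r=8: 'm'=='m', l++,r--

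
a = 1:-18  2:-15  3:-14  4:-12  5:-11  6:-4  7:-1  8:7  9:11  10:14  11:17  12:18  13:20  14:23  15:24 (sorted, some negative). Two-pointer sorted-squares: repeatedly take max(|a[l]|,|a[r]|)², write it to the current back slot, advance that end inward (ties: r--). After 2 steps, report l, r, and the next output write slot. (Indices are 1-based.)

l=1, r=13, next write slot=13

l=1 r=15: |-18|<=|24| out[15]=576, r--
l=1 r=14: |-18|<=|23| out[14]=529, r--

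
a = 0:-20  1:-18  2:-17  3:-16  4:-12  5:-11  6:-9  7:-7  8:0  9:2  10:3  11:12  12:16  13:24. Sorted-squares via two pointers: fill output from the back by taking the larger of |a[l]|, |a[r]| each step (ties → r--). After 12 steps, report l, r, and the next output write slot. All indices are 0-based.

l=0 r=13: |-20|<=|24| out[13]=576, r--
l=0 r=12: |-20|>|16| out[12]=400, l++
l=1 r=12: |-18|>|16| out[11]=324, l++
l=2 r=12: |-17|>|16| out[10]=289, l++
l=3 r=12: |-16|<=|16| out[9]=256, r--
l=3 r=11: |-16|>|12| out[8]=256, l++
l=4 r=11: |-12|<=|12| out[7]=144, r--
l=4 r=10: |-12|>|3| out[6]=144, l++
l=5 r=10: |-11|>|3| out[5]=121, l++
l=6 r=10: |-9|>|3| out[4]=81, l++
l=7 r=10: |-7|>|3| out[3]=49, l++
l=8 r=10: |0|<=|3| out[2]=9, r--

l=8, r=9, next write slot=1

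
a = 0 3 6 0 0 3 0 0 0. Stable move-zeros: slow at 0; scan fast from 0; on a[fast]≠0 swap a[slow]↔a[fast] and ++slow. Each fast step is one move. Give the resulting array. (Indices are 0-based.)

[3, 6, 3, 0, 0, 0, 0, 0, 0]

(s=0,f=0) a[fast]=0 → fast++
(s=0,f=1) a[fast]=3≠0 swap→a[0]=3 → slow++,fast++
(s=1,f=2) a[fast]=6≠0 swap→a[1]=6 → slow++,fast++
(s=2,f=3) a[fast]=0 → fast++
(s=2,f=4) a[fast]=0 → fast++
(s=2,f=5) a[fast]=3≠0 swap→a[2]=3 → slow++,fast++
(s=3,f=6) a[fast]=0 → fast++
(s=3,f=7) a[fast]=0 → fast++
(s=3,f=8) a[fast]=0 → fast++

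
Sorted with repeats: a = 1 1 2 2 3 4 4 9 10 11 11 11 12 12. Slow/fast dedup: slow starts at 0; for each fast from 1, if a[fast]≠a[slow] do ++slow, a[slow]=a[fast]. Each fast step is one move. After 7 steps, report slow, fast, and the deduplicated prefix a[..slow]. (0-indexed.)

(s=0,f=1) a[fast]=1=a[slow] dup → fast++
(s=0,f=2) a[fast]=2≠a[slow]=1 write a[1]=2 → slow++,fast++
(s=1,f=3) a[fast]=2=a[slow] dup → fast++
(s=1,f=4) a[fast]=3≠a[slow]=2 write a[2]=3 → slow++,fast++
(s=2,f=5) a[fast]=4≠a[slow]=3 write a[3]=4 → slow++,fast++
(s=3,f=6) a[fast]=4=a[slow] dup → fast++
(s=3,f=7) a[fast]=9≠a[slow]=4 write a[4]=9 → slow++,fast++

slow=4, fast=8, prefix=[1, 2, 3, 4, 9]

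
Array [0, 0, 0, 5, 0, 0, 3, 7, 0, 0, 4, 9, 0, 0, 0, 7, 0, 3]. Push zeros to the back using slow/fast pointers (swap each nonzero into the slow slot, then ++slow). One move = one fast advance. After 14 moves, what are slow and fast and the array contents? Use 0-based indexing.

slow=0 fast=0: a[fast]=0, fast++
slow=0 fast=1: a[fast]=0, fast++
slow=0 fast=2: a[fast]=0, fast++
slow=0 fast=3: a[fast]=5≠0 swap→a[0]=5, slow++,fast++
slow=1 fast=4: a[fast]=0, fast++
slow=1 fast=5: a[fast]=0, fast++
slow=1 fast=6: a[fast]=3≠0 swap→a[1]=3, slow++,fast++
slow=2 fast=7: a[fast]=7≠0 swap→a[2]=7, slow++,fast++
slow=3 fast=8: a[fast]=0, fast++
slow=3 fast=9: a[fast]=0, fast++
slow=3 fast=10: a[fast]=4≠0 swap→a[3]=4, slow++,fast++
slow=4 fast=11: a[fast]=9≠0 swap→a[4]=9, slow++,fast++
slow=5 fast=12: a[fast]=0, fast++
slow=5 fast=13: a[fast]=0, fast++

slow=5, fast=14, a=[5, 3, 7, 4, 9, 0, 0, 0, 0, 0, 0, 0, 0, 0, 0, 7, 0, 3]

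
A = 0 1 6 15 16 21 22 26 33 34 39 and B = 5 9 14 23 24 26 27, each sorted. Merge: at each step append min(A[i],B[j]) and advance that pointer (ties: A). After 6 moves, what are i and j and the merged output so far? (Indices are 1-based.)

i=4, j=4, merged so far=[0, 1, 5, 6, 9, 14]

[i=1,j=1] A[i]=0<=B[j]=5 take 0 → i++
[i=2,j=1] A[i]=1<=B[j]=5 take 1 → i++
[i=3,j=1] A[i]=6>B[j]=5 take 5 → j++
[i=3,j=2] A[i]=6<=B[j]=9 take 6 → i++
[i=4,j=2] A[i]=15>B[j]=9 take 9 → j++
[i=4,j=3] A[i]=15>B[j]=14 take 14 → j++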